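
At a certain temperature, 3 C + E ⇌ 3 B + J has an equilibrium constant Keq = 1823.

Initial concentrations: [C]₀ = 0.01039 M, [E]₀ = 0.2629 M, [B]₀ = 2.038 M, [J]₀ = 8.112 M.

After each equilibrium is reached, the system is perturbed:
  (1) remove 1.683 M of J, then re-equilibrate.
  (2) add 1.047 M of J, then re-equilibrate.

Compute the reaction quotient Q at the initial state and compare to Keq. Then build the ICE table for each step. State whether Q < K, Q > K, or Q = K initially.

Q₀ = 2.3286e+08; Q > K (proceeds reverse)

Q₀ = 2.3286e+08 vs Keq = 1823 ⇒ Q>K, reverse
Step 1:
                  C         E         B         J
  init      0.01039    0.2629     2.038     8.112
  Δ          0.3658    0.1219   -0.3658   -0.1219
  eq         0.3762    0.3848     1.672      7.99
  solve Keq expr → x = -0.1219; check Q = 1823
Then remove 1.683 M of J.
Step 2:
                  C         E         B         J
  init       0.3762    0.3848     1.672     6.307
  Δ        -0.02166 -0.007218   0.02166  0.007218
  eq         0.3546    0.3776     1.694     6.314
  solve Keq expr → x = 0.007218; check Q = 1823
Then add 1.047 M of J.
Step 3:
                  C         E         B         J
  init       0.3546    0.3776     1.694     7.361
  Δ         0.01395  0.004649  -0.01395 -0.004649
  eq         0.3685    0.3823      1.68     7.357
  solve Keq expr → x = -0.004649; check Q = 1823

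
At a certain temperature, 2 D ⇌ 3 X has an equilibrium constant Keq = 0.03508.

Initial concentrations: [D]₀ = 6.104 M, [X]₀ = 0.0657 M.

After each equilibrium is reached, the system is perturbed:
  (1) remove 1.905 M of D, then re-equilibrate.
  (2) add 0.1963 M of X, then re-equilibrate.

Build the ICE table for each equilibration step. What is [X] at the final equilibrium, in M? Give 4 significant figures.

Q₀ = 7.6114e-06 vs Keq = 0.03508 ⇒ Q<K, forward
Step 1:
                  D         X
  Initial     6.104    0.0657
  Change    -0.6337    0.9506
  Equil        5.47     1.016
  solve Keq expr → x = 0.3169; check Q = 0.03508
Then remove 1.905 M of D.
Step 2:
                  D         X
  Initial     3.565     1.016
  Change     0.1537   -0.2305
  Equil       3.719    0.7858
  solve Keq expr → x = -0.07684; check Q = 0.03508
Then add 0.1963 M of X.
Step 3:
                  D         X
  Initial     3.719    0.9821
  Change     0.1197   -0.1795
  Equil       3.839    0.8025
  solve Keq expr → x = -0.05984; check Q = 0.03508

[X]_eq = 0.8025 M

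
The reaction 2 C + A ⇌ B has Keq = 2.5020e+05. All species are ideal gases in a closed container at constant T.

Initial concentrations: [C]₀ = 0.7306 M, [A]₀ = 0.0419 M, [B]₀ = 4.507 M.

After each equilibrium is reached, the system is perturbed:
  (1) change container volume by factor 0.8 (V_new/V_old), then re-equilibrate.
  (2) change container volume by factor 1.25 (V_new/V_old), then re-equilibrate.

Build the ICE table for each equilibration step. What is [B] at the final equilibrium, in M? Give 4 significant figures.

[B]_eq = 4.549 M

Q₀ = 201.5 vs Keq = 2.5020e+05 ⇒ Q<K, forward
Step 1:
                   C          A          B
  Initial     0.7306     0.0419      4.507
  Change    -0.08371   -0.04186    0.04186
  Equil       0.6469 4.3447e-05      4.549
  solve Keq expr → x = 0.04186; check Q = 2.5020e+05
Then change container volume by factor 0.8 (V_new/V_old).
Step 2:
                   C          A          B
  Initial     0.8086 5.4309e-05      5.686
  Change  -3.9095e-05 -1.9548e-05 1.9548e-05
  Equil       0.8086 3.4761e-05      5.686
  solve Keq expr → x = 1.9548e-05; check Q = 2.5020e+05
Then change container volume by factor 1.25 (V_new/V_old).
Step 3:
                   C          A          B
  Initial     0.6469 2.7809e-05      4.549
  Change  3.1276e-05 1.5638e-05 -1.5638e-05
  Equil       0.6469 4.3447e-05      4.549
  solve Keq expr → x = -1.5638e-05; check Q = 2.5020e+05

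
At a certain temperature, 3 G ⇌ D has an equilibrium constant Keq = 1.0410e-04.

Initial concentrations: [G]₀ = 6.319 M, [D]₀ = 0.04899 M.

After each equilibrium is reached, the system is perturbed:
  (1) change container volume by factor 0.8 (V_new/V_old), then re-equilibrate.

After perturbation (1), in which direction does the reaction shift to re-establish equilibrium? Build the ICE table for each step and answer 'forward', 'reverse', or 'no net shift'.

Q₀ = 1.9416e-04 vs Keq = 1.0410e-04 ⇒ Q>K, reverse
Step 1:
                  G         D
  Initial     6.319   0.04899
  Change    0.06569   -0.0219
  Equil       6.385   0.02709
  solve Keq expr → x = -0.0219; check Q = 1.0410e-04
Then change container volume by factor 0.8 (V_new/V_old).
Step 2:
                  G         D
  Initial     7.981   0.03387
  Change   -0.05395   0.01798
  Equil       7.927   0.05185
  solve Keq expr → x = 0.01798; check Q = 1.0410e-04

Direction: forward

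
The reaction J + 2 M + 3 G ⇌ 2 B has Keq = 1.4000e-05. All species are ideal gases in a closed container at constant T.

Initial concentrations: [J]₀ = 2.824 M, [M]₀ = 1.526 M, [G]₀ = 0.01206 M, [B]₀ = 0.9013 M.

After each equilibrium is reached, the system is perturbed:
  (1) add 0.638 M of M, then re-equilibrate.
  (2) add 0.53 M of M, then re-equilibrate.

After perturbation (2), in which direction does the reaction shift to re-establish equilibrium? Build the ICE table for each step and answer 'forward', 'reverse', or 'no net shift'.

Q₀ = 7.0424e+04 vs Keq = 1.4000e-05 ⇒ Q>K, reverse
Step 1:
                  J         M         G         B
  Initial     2.824     1.526   0.01206    0.9013
  Change     0.4382    0.8765     1.315   -0.8765
  Equil       3.262     2.402     1.327   0.02481
  solve Keq expr → x = -0.4382; check Q = 1.4000e-05
Then add 0.638 M of M.
Step 2:
                  J         M         G         B
  Initial     3.262      3.04     1.327   0.02481
  Change  -0.003091 -0.006183 -0.009274  0.006183
  Equil       3.259     3.034     1.318     0.031
  solve Keq expr → x = 0.003091; check Q = 1.4000e-05
Then add 0.53 M of M.
Step 3:
                  J         M         G         B
  Initial     3.259     3.564     1.318     0.031
  Change  -0.002518 -0.005036 -0.007555  0.005036
  Equil       3.257     3.559      1.31   0.03603
  solve Keq expr → x = 0.002518; check Q = 1.4000e-05

Direction: forward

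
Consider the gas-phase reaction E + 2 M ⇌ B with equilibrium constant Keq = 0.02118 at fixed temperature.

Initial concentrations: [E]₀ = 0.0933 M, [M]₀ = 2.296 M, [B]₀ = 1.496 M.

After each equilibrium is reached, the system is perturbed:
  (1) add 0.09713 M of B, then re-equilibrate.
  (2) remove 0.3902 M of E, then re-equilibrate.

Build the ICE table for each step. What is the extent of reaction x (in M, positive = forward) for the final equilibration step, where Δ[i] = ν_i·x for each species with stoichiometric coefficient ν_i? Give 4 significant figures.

Q₀ = 3.042 vs Keq = 0.02118 ⇒ Q>K, reverse
Step 1:
                   E          M          B
  Initial     0.0933      2.296      1.496
  Change       1.038      2.076     -1.038
  Equil        1.131      4.372      0.458
  solve Keq expr → x = -1.038; check Q = 0.02118
Then add 0.09713 M of B.
Step 2:
                   E          M          B
  Initial      1.131      4.372     0.5551
  Change     0.05254     0.1051   -0.05254
  Equil        1.184      4.477     0.5026
  solve Keq expr → x = -0.05254; check Q = 0.02118
Then remove 0.3902 M of E.
Step 3:
                   E          M          B
  Initial     0.7936      4.477     0.5026
  Change     0.09369     0.1874   -0.09369
  Equil       0.8873      4.664     0.4089
  solve Keq expr → x = -0.09369; check Q = 0.02118

x = -0.09369 M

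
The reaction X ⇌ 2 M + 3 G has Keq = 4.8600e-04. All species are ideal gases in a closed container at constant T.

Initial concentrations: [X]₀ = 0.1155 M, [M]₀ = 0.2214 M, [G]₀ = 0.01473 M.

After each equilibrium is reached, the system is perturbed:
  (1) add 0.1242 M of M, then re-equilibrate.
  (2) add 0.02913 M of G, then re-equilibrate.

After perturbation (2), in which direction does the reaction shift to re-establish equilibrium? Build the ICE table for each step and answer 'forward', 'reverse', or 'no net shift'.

Direction: reverse

Q₀ = 1.3564e-06 vs Keq = 4.8600e-04 ⇒ Q<K, forward
Step 1:
                    X           M           G
  Initial      0.1155      0.2214     0.01473
  Change     -0.02352     0.04704     0.07056
  Equil       0.09198      0.2684     0.08529
  solve Keq expr → x = 0.02352; check Q = 4.8600e-04
Then add 0.1242 M of M.
Step 2:
                    X           M           G
  Initial     0.09198      0.3926     0.08529
  Change     0.005504    -0.01101    -0.01651
  Equil       0.09749      0.3816     0.06877
  solve Keq expr → x = -0.005504; check Q = 4.8600e-04
Then add 0.02913 M of G.
Step 3:
                    X           M           G
  Initial     0.09749      0.3816      0.0979
  Change     0.008358    -0.01672    -0.02508
  Equil        0.1058      0.3649     0.07283
  solve Keq expr → x = -0.008358; check Q = 4.8600e-04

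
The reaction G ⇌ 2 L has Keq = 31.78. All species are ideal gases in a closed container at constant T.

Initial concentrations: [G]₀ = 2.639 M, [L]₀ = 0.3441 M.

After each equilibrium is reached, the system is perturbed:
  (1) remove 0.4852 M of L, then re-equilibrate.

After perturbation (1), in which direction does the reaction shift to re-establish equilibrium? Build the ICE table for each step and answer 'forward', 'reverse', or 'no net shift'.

Q₀ = 0.04487 vs Keq = 31.78 ⇒ Q<K, forward
Step 1:
                  G         L
  Initial     2.639    0.3441
  Change     -2.029     4.058
  Equil      0.6099     4.402
  solve Keq expr → x = 2.029; check Q = 31.78
Then remove 0.4852 M of L.
Step 2:
                  G         L
  Initial    0.6099     3.917
  Change   -0.08447    0.1689
  Equil      0.5254     4.086
  solve Keq expr → x = 0.08447; check Q = 31.78

Direction: forward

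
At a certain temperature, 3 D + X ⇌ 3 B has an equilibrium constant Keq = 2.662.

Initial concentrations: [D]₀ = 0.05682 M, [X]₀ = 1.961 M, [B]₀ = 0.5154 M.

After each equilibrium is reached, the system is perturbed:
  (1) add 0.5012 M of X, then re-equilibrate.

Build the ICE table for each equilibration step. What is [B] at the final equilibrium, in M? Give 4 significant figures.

[B]_eq = 0.3738 M

Q₀ = 380.6 vs Keq = 2.662 ⇒ Q>K, reverse
Step 1:
                  D         X         B
  I         0.05682     1.961    0.5154
  C          0.1513   0.05043   -0.1513
  E          0.2081     2.011    0.3641
  solve Keq expr → x = -0.05043; check Q = 2.662
Then add 0.5012 M of X.
Step 2:
                  D         X         B
  I          0.2081     2.513    0.3641
  C       -0.009663 -0.003221  0.009663
  E          0.1985     2.509    0.3738
  solve Keq expr → x = 0.003221; check Q = 2.662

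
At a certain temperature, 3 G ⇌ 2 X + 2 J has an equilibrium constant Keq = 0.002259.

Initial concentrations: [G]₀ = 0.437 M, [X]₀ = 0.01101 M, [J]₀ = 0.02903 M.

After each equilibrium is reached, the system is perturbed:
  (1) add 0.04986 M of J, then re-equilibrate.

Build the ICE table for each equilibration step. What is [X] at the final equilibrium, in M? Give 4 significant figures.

[X]_eq = 0.07047 M

Q₀ = 1.2241e-06 vs Keq = 0.002259 ⇒ Q<K, forward
Step 1:
                   G          X          J
  init         0.437    0.01101    0.02903
  Δ          -0.1115    0.07435    0.07435
  eq          0.3255    0.08536     0.1034
  solve Keq expr → x = 0.03718; check Q = 0.002259
Then add 0.04986 M of J.
Step 2:
                   G          X          J
  init        0.3255    0.08536     0.1532
  Δ          0.02234   -0.01489   -0.01489
  eq          0.3478    0.07047     0.1383
  solve Keq expr → x = -0.007447; check Q = 0.002259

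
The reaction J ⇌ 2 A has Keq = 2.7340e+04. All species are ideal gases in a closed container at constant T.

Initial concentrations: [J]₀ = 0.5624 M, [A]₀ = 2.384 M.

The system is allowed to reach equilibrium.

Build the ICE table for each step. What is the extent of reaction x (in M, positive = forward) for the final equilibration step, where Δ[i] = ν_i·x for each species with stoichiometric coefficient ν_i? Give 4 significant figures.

Q₀ = 10.11 vs Keq = 2.7340e+04 ⇒ Q<K, forward
Step 1:
                    J           A
  init         0.5624       2.384
  Δ           -0.5619       1.124
  eq       4.5009e-04       3.508
  solve Keq expr → x = 0.5619; check Q = 2.7340e+04

x = 0.5619 M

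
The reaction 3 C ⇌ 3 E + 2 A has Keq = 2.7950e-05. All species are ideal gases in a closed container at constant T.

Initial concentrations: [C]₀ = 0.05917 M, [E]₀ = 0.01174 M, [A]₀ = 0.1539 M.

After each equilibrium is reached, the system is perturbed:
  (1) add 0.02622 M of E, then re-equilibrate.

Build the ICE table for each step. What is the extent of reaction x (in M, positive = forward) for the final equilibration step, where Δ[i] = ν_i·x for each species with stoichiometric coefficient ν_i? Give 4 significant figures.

x = -0.007685 M

Q₀ = 1.8500e-04 vs Keq = 2.7950e-05 ⇒ Q>K, reverse
Step 1:
                  C         E         A
  init      0.05917   0.01174    0.1539
  Δ        0.004875 -0.004875  -0.00325
  eq        0.06405  0.006865    0.1506
  solve Keq expr → x = -0.001625; check Q = 2.7950e-05
Then add 0.02622 M of E.
Step 2:
                  C         E         A
  init      0.06405   0.03308    0.1506
  Δ         0.02305  -0.02305  -0.01537
  eq         0.0871   0.01003    0.1353
  solve Keq expr → x = -0.007685; check Q = 2.7950e-05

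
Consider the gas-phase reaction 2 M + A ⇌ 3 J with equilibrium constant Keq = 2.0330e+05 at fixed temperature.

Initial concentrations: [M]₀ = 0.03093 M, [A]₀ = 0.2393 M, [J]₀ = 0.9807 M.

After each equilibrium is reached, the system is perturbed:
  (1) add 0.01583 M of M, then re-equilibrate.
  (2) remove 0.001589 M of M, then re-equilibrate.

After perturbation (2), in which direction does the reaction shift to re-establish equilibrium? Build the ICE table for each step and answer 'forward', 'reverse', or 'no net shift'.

Direction: reverse

Q₀ = 4120 vs Keq = 2.0330e+05 ⇒ Q<K, forward
Step 1:
                  M         A         J
  I         0.03093    0.2393    0.9807
  C        -0.02613  -0.01306   0.03919
  E        0.004803    0.2262      1.02
  solve Keq expr → x = 0.01306; check Q = 2.0330e+05
Then add 0.01583 M of M.
Step 2:
                  M         A         J
  I         0.02063    0.2262      1.02
  C        -0.01558 -0.007788   0.02336
  E        0.005056    0.2184     1.043
  solve Keq expr → x = 0.007788; check Q = 2.0330e+05
Then remove 0.001589 M of M.
Step 3:
                  M         A         J
  I        0.003467    0.2184     1.043
  C        0.001563 7.8149e-04 -0.002344
  E         0.00503    0.2192     1.041
  solve Keq expr → x = -7.8149e-04; check Q = 2.0330e+05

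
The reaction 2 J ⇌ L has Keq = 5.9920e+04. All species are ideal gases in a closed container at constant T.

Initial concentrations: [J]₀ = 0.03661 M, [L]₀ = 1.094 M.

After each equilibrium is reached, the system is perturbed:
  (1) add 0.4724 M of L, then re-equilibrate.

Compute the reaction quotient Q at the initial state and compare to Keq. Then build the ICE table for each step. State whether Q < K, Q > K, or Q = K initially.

Q₀ = 816.2 vs Keq = 5.9920e+04 ⇒ Q<K, forward
Step 1:
                  J         L
  Initial   0.03661     1.094
  Change   -0.03231   0.01615
  Equil    0.004304      1.11
  solve Keq expr → x = 0.01615; check Q = 5.9920e+04
Then add 0.4724 M of L.
Step 2:
                  J         L
  Initial  0.004304     1.583
  Change  8.3417e-04 -4.1708e-04
  Equil    0.005138     1.582
  solve Keq expr → x = -4.1708e-04; check Q = 5.9920e+04

Q₀ = 816.2; Q < K (proceeds forward)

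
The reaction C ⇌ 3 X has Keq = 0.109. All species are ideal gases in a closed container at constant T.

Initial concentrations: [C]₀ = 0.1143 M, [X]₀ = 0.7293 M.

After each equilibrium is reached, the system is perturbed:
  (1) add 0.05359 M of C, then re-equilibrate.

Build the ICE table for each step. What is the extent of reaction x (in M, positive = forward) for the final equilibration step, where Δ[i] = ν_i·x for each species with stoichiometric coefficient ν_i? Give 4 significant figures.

Q₀ = 3.394 vs Keq = 0.109 ⇒ Q>K, reverse
Step 1:
                  C         X
  I          0.1143    0.7293
  C           0.142   -0.4259
  E          0.2563    0.3034
  solve Keq expr → x = -0.142; check Q = 0.109
Then add 0.05359 M of C.
Step 2:
                  C         X
  I          0.3099    0.3034
  C       -0.005918   0.01776
  E          0.3039    0.3212
  solve Keq expr → x = 0.005918; check Q = 0.109

x = 0.005918 M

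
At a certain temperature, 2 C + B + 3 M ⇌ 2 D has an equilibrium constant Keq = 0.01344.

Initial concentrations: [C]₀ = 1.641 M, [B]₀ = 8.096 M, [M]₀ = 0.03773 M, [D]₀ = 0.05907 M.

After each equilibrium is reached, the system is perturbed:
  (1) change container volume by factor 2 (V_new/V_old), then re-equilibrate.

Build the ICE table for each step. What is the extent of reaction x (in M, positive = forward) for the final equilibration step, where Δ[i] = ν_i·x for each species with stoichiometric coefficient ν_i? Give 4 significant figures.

Q₀ = 2.98 vs Keq = 0.01344 ⇒ Q>K, reverse
Step 1:
                    C           B           M           D
  init          1.641       8.096     0.03773     0.05907
  Δ            0.0415     0.02075     0.06225     -0.0415
  eq            1.683       8.117     0.09998     0.01757
  solve Keq expr → x = -0.02075; check Q = 0.01344
Then change container volume by factor 2 (V_new/V_old).
Step 2:
                    C           B           M           D
  init         0.8413       4.058     0.04999    0.008784
  Δ          0.005953    0.002977     0.00893   -0.005953
  eq           0.8472       4.061     0.05892    0.002831
  solve Keq expr → x = -0.002977; check Q = 0.01344

x = -0.002977 M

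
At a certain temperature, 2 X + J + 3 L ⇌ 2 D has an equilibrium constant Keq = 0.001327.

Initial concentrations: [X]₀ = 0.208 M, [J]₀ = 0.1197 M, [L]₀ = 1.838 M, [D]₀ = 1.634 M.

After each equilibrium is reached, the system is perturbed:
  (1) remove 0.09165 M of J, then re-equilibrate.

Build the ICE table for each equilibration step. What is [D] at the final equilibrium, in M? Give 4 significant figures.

Q₀ = 83.03 vs Keq = 0.001327 ⇒ Q>K, reverse
Step 1:
                  X         J         L         D
  Initial     0.208    0.1197     1.838     1.634
  Change      1.286    0.6432     1.929    -1.286
  Equil       1.494    0.7629     3.767    0.3477
  solve Keq expr → x = -0.6432; check Q = 0.001327
Then remove 0.09165 M of J.
Step 2:
                  X         J         L         D
  Initial     1.494    0.6712     3.767    0.3477
  Change    0.01401  0.007005   0.02101  -0.01401
  Equil       1.508    0.6782     3.788    0.3337
  solve Keq expr → x = -0.007005; check Q = 0.001327

[D]_eq = 0.3337 M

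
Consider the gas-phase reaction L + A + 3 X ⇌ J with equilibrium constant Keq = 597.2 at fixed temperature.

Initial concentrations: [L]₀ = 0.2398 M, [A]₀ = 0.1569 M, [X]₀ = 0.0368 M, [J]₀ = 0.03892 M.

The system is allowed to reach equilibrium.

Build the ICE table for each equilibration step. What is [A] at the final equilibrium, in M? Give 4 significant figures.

[A]_eq = 0.1751 M

Q₀ = 2.0757e+04 vs Keq = 597.2 ⇒ Q>K, reverse
Step 1:
                    L           A           X           J
  Initial      0.2398      0.1569      0.0368     0.03892
  Change      0.01824     0.01824     0.05471    -0.01824
  Equil         0.258      0.1751     0.09151     0.02068
  solve Keq expr → x = -0.01824; check Q = 597.2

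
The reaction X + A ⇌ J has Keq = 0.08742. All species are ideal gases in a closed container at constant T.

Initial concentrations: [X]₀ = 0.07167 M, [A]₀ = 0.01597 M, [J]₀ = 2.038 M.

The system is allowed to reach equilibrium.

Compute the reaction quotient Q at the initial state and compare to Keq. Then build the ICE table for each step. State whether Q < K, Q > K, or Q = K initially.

Q₀ = 1781; Q > K (proceeds reverse)

Q₀ = 1781 vs Keq = 0.08742 ⇒ Q>K, reverse
Step 1:
                    X           A           J
  Initial     0.07167     0.01597       2.038
  Change        1.755       1.755      -1.755
  Equil         1.827       1.771      0.2828
  solve Keq expr → x = -1.755; check Q = 0.08742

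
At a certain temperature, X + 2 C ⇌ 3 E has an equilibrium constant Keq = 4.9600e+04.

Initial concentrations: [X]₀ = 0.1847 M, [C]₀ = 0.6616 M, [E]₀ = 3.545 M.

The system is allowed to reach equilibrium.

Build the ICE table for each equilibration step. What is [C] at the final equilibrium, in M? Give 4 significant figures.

[C]_eq = 0.3187 M

Q₀ = 551 vs Keq = 4.9600e+04 ⇒ Q<K, forward
Step 1:
                  X         C         E
  I          0.1847    0.6616     3.545
  C         -0.1714   -0.3429    0.5143
  E         0.01327    0.3187     4.059
  solve Keq expr → x = 0.1714; check Q = 4.9600e+04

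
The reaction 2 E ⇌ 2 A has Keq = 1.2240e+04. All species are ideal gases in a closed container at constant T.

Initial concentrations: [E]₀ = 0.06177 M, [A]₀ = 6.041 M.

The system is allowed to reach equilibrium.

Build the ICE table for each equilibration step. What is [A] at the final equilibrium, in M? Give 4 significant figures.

Q₀ = 9565 vs Keq = 1.2240e+04 ⇒ Q<K, forward
Step 1:
                   E          A
  init       0.06177      6.041
  Δ        -0.007103   0.007103
  eq         0.05467      6.048
  solve Keq expr → x = 0.003551; check Q = 1.2240e+04

[A]_eq = 6.048 M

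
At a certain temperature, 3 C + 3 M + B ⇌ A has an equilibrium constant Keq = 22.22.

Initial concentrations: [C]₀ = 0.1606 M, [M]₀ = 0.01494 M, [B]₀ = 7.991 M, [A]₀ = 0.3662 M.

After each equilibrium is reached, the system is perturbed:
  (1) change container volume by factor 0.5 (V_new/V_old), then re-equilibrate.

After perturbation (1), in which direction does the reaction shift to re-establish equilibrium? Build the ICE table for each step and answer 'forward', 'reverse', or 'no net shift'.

Direction: forward

Q₀ = 3.3176e+06 vs Keq = 22.22 ⇒ Q>K, reverse
Step 1:
                  C         M         B         A
  I          0.1606   0.01494     7.991    0.3662
  C          0.2604    0.2604   0.08679  -0.08679
  E           0.421    0.2753     8.078    0.2794
  solve Keq expr → x = -0.08679; check Q = 22.22
Then change container volume by factor 0.5 (V_new/V_old).
Step 2:
                  C         M         B         A
  I          0.8419    0.5506     16.16    0.5588
  C         -0.3165   -0.3165   -0.1055    0.1055
  E          0.5255    0.2342     16.05    0.6643
  solve Keq expr → x = 0.1055; check Q = 22.22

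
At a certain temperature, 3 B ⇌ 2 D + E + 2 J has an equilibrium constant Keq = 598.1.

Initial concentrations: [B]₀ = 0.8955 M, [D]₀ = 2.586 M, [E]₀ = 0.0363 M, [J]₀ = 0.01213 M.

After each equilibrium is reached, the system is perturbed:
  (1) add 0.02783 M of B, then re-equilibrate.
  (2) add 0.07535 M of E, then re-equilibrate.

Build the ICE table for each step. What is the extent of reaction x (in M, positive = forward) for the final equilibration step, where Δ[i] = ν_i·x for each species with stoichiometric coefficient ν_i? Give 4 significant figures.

x = -0.00253 M

Q₀ = 4.9738e-05 vs Keq = 598.1 ⇒ Q<K, forward
Step 1:
                  B         D         E         J
  Initial    0.8955     2.586    0.0363   0.01213
  Change    -0.7843    0.5228    0.2614    0.5228
  Equil      0.1112     3.109    0.2977     0.535
  solve Keq expr → x = 0.2614; check Q = 598.1
Then add 0.02783 M of B.
Step 2:
                  B         D         E         J
  Initial    0.1391     3.109    0.2977     0.535
  Change   -0.02419   0.01613  0.008065   0.01613
  Equil      0.1149     3.125    0.3058    0.5511
  solve Keq expr → x = 0.008065; check Q = 598.1
Then add 0.07535 M of E.
Step 3:
                  B         D         E         J
  Initial    0.1149     3.125    0.3811    0.5511
  Change    0.00759  -0.00506  -0.00253  -0.00506
  Equil      0.1225      3.12    0.3786     0.546
  solve Keq expr → x = -0.00253; check Q = 598.1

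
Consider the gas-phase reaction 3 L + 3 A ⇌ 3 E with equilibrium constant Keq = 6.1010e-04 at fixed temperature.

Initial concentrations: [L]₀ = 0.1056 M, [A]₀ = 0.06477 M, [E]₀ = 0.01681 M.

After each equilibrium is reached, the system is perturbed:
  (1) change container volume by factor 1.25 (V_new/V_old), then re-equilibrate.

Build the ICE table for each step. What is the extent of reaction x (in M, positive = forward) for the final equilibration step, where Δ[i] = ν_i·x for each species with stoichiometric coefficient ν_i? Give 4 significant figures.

Q₀ = 14.85 vs Keq = 6.1010e-04 ⇒ Q>K, reverse
Step 1:
                   L          A          E
  init        0.1056    0.06477    0.01681
  Δ          0.01598    0.01598   -0.01598
  eq          0.1216    0.08075 8.3262e-04
  solve Keq expr → x = -0.005326; check Q = 6.1010e-04
Then change container volume by factor 1.25 (V_new/V_old).
Step 2:
                   L          A          E
  init       0.09726     0.0646 6.6610e-04
  Δ       1.3141e-04 1.3141e-04 -1.3141e-04
  eq         0.09739    0.06473 5.3468e-04
  solve Keq expr → x = -4.3805e-05; check Q = 6.1010e-04

x = -4.3805e-05 M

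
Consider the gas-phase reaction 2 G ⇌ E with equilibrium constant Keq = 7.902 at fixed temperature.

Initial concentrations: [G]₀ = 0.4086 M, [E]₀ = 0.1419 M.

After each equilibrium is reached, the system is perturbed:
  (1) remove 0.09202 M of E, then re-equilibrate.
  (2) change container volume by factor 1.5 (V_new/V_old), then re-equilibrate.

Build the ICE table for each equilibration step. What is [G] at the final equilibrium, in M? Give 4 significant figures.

[G]_eq = 0.1182 M

Q₀ = 0.8499 vs Keq = 7.902 ⇒ Q<K, forward
Step 1:
                    G           E
  init         0.4086      0.1419
  Δ           -0.2285      0.1143
  eq           0.1801      0.2562
  solve Keq expr → x = 0.1143; check Q = 7.902
Then remove 0.09202 M of E.
Step 2:
                    G           E
  init         0.1801      0.1642
  Δ          -0.02957     0.01479
  eq           0.1505      0.1789
  solve Keq expr → x = 0.01479; check Q = 7.902
Then change container volume by factor 1.5 (V_new/V_old).
Step 3:
                    G           E
  init         0.1003      0.1193
  Δ           0.01786   -0.008929
  eq           0.1182      0.1104
  solve Keq expr → x = -0.008929; check Q = 7.902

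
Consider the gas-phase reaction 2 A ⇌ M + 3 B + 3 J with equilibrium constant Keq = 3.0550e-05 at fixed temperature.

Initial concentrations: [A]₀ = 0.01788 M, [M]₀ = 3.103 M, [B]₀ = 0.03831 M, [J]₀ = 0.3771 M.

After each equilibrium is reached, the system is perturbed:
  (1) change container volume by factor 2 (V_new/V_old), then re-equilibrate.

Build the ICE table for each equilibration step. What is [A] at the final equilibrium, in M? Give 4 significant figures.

[A]_eq = 0.01546 M

Q₀ = 0.02927 vs Keq = 3.0550e-05 ⇒ Q>K, reverse
Step 1:
                    A           M           B           J
  init        0.01788       3.103     0.03831      0.3771
  Δ           0.02081     -0.0104    -0.03121    -0.03121
  eq          0.03869       3.093    0.007096      0.3459
  solve Keq expr → x = -0.0104; check Q = 3.0550e-05
Then change container volume by factor 2 (V_new/V_old).
Step 2:
                    A           M           B           J
  init        0.01934       1.546    0.003548      0.1729
  Δ         -0.003887    0.001944    0.005831    0.005831
  eq          0.01546       1.548    0.009379      0.1788
  solve Keq expr → x = 0.001944; check Q = 3.0550e-05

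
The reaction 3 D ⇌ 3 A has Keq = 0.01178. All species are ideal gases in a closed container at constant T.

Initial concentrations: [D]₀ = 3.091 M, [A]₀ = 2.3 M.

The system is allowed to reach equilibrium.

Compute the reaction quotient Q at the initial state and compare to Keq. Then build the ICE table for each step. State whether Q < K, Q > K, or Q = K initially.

Q₀ = 0.412 vs Keq = 0.01178 ⇒ Q>K, reverse
Step 1:
                   D          A
  Initial      3.091        2.3
  Change       1.301     -1.301
  Equil        4.392     0.9993
  solve Keq expr → x = -0.4336; check Q = 0.01178

Q₀ = 0.412; Q > K (proceeds reverse)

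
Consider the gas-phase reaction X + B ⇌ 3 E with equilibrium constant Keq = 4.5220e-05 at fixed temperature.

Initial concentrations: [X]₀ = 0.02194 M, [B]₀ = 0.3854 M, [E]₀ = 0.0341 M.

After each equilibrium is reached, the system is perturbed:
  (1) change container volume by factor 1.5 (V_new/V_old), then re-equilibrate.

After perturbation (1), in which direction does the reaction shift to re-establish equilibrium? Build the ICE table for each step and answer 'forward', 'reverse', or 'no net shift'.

Q₀ = 0.004689 vs Keq = 4.5220e-05 ⇒ Q>K, reverse
Step 1:
                   X          B          E
  I          0.02194     0.3854     0.0341
  C         0.008644   0.008644   -0.02593
  E          0.03058      0.394   0.008168
  solve Keq expr → x = -0.008644; check Q = 4.5220e-05
Then change container volume by factor 1.5 (V_new/V_old).
Step 2:
                   X          B          E
  I          0.02039     0.2627   0.005445
  C       -2.5337e-04 -2.5337e-04 7.6011e-04
  E          0.02014     0.2624   0.006206
  solve Keq expr → x = 2.5337e-04; check Q = 4.5220e-05

Direction: forward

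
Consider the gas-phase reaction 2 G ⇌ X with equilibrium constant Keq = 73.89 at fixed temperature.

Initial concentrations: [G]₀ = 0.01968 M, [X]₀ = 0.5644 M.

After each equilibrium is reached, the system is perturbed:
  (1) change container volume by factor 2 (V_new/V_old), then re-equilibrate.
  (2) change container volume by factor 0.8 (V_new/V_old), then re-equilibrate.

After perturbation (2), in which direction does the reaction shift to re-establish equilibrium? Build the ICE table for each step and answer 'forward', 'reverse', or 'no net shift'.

Q₀ = 1457 vs Keq = 73.89 ⇒ Q>K, reverse
Step 1:
                    G           X
  I           0.01968      0.5644
  C           0.06516    -0.03258
  E           0.08484      0.5318
  solve Keq expr → x = -0.03258; check Q = 73.89
Then change container volume by factor 2 (V_new/V_old).
Step 2:
                    G           X
  I           0.04242      0.2659
  C           0.01663   -0.008313
  E           0.05904      0.2576
  solve Keq expr → x = -0.008313; check Q = 73.89
Then change container volume by factor 0.8 (V_new/V_old).
Step 3:
                    G           X
  I           0.07381       0.322
  C         -0.007413    0.003706
  E           0.06639      0.3257
  solve Keq expr → x = 0.003706; check Q = 73.89

Direction: forward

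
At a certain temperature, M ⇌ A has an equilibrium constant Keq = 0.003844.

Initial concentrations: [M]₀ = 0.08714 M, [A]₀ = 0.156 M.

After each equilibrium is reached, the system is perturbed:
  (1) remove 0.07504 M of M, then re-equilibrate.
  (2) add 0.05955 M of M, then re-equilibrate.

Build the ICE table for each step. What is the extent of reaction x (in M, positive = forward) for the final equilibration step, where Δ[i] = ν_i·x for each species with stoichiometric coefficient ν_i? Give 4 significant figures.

Q₀ = 1.79 vs Keq = 0.003844 ⇒ Q>K, reverse
Step 1:
                  M         A
  Initial   0.08714     0.156
  Change     0.1551   -0.1551
  Equil      0.2422 9.3105e-04
  solve Keq expr → x = -0.1551; check Q = 0.003844
Then remove 0.07504 M of M.
Step 2:
                  M         A
  Initial    0.1672 9.3105e-04
  Change  2.8735e-04 -2.8735e-04
  Equil      0.1675 6.4370e-04
  solve Keq expr → x = -2.8735e-04; check Q = 0.003844
Then add 0.05955 M of M.
Step 3:
                  M         A
  Initial     0.227 6.4370e-04
  Change  -2.2803e-04 2.2803e-04
  Equil      0.2268 8.7174e-04
  solve Keq expr → x = 2.2803e-04; check Q = 0.003844

x = 2.2803e-04 M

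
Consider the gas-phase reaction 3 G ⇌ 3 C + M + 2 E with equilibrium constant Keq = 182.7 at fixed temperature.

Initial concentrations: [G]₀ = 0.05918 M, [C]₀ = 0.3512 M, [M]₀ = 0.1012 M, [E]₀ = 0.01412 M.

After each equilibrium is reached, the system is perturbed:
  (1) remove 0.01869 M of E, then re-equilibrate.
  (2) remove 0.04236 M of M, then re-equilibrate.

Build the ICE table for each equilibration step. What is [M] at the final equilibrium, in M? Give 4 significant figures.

Q₀ = 0.004217 vs Keq = 182.7 ⇒ Q<K, forward
Step 1:
                   G          C          M          E
  Initial    0.05918     0.3512     0.1012    0.01412
  Change    -0.05438    0.05438    0.01813    0.03625
  Equil       0.0048     0.4056     0.1193    0.05037
  solve Keq expr → x = 0.01813; check Q = 182.7
Then remove 0.01869 M of E.
Step 2:
                   G          C          M          E
  Initial     0.0048     0.4056     0.1193    0.03168
  Change   -0.001202   0.001202 4.0081e-04 8.0161e-04
  Equil     0.003597     0.4068     0.1197    0.03249
  solve Keq expr → x = 4.0081e-04; check Q = 182.7
Then remove 0.04236 M of M.
Step 3:
                   G          C          M          E
  Initial   0.003597     0.4068    0.07737    0.03249
  Change  -4.6200e-04 4.6200e-04 1.5400e-04 3.0800e-04
  Equil     0.003135     0.4072    0.07752    0.03279
  solve Keq expr → x = 1.5400e-04; check Q = 182.7

[M]_eq = 0.07752 M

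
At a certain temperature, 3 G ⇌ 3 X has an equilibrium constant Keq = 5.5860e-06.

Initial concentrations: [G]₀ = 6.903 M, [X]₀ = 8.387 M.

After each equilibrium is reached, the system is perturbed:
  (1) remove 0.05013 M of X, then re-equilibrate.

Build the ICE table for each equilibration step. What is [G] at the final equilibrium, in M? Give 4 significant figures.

[G]_eq = 14.97 M

Q₀ = 1.794 vs Keq = 5.5860e-06 ⇒ Q>K, reverse
Step 1:
                   G          X
  Initial      6.903      8.387
  Change        8.12      -8.12
  Equil        15.02     0.2666
  solve Keq expr → x = -2.707; check Q = 5.5860e-06
Then remove 0.05013 M of X.
Step 2:
                   G          X
  Initial      15.02     0.2164
  Change    -0.04926    0.04926
  Equil        14.97     0.2657
  solve Keq expr → x = 0.01642; check Q = 5.5860e-06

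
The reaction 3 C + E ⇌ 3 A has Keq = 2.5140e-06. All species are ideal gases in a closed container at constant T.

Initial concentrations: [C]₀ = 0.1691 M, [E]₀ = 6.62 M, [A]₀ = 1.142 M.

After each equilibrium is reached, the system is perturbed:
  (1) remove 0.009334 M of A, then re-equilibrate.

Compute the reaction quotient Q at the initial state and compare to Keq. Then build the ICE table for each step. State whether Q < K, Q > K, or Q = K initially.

Q₀ = 46.53 vs Keq = 2.5140e-06 ⇒ Q>K, reverse
Step 1:
                    C           E           A
  Initial      0.1691        6.62       1.142
  Change        1.109      0.3696      -1.109
  Equil         1.278        6.99     0.03322
  solve Keq expr → x = -0.3696; check Q = 2.5140e-06
Then remove 0.009334 M of A.
Step 2:
                    C           E           A
  Initial       1.278        6.99     0.02389
  Change    -0.009093   -0.003031    0.009093
  Equil         1.269       6.987     0.03298
  solve Keq expr → x = 0.003031; check Q = 2.5140e-06

Q₀ = 46.53; Q > K (proceeds reverse)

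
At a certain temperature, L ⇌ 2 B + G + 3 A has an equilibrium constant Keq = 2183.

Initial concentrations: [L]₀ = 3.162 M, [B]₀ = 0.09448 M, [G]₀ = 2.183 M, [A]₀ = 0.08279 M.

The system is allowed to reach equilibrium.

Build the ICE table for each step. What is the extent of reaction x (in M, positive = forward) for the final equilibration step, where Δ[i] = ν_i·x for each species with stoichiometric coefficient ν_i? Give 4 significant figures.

Q₀ = 3.4971e-06 vs Keq = 2183 ⇒ Q<K, forward
Step 1:
                    L           B           G           A
  Initial       3.162     0.09448       2.183     0.08279
  Change       -1.516       3.032       1.516       4.549
  Equil         1.646       3.127       3.699       4.631
  solve Keq expr → x = 1.516; check Q = 2183

x = 1.516 M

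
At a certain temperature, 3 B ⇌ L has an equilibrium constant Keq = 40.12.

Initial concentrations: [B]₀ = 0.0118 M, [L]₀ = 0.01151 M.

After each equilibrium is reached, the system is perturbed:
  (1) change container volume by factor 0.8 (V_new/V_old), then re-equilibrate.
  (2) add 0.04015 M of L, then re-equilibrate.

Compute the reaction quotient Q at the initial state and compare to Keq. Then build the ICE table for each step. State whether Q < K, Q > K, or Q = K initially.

Q₀ = 7005 vs Keq = 40.12 ⇒ Q>K, reverse
Step 1:
                  B         L
  I          0.0118   0.01151
  C         0.02732 -0.009108
  E         0.03912  0.002402
  solve Keq expr → x = -0.009108; check Q = 40.12
Then change container volume by factor 0.8 (V_new/V_old).
Step 2:
                  B         L
  I          0.0489  0.003003
  C       -0.002792 9.3060e-04
  E         0.04611  0.003934
  solve Keq expr → x = 9.3060e-04; check Q = 40.12
Then add 0.04015 M of L.
Step 3:
                  B         L
  I         0.04611   0.04408
  C         0.04405  -0.01468
  E         0.09016    0.0294
  solve Keq expr → x = -0.01468; check Q = 40.12

Q₀ = 7005; Q > K (proceeds reverse)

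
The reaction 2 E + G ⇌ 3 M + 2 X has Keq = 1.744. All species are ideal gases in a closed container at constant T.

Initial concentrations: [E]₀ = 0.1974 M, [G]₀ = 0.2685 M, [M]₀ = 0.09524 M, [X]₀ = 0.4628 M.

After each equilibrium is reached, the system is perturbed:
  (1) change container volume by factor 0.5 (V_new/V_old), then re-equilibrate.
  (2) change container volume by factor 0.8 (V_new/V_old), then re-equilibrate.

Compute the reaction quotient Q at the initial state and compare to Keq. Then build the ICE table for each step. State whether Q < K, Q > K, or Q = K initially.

Q₀ = 0.01769 vs Keq = 1.744 ⇒ Q<K, forward
Step 1:
                  E         G         M         X
  Initial    0.1974    0.2685   0.09524    0.4628
  Change   -0.09423  -0.04712    0.1414   0.09423
  Equil      0.1032    0.2214    0.2366     0.557
  solve Keq expr → x = 0.04712; check Q = 1.744
Then change container volume by factor 0.5 (V_new/V_old).
Step 2:
                  E         G         M         X
  Initial    0.2063    0.4428    0.4732     1.114
  Change    0.06299    0.0315  -0.09449  -0.06299
  Equil      0.2693    0.4743    0.3787     1.051
  solve Keq expr → x = -0.0315; check Q = 1.744
Then change container volume by factor 0.8 (V_new/V_old).
Step 3:
                  E         G         M         X
  Initial    0.3367    0.5928    0.4734     1.314
  Change    0.02479   0.01239  -0.03718  -0.02479
  Equil      0.3614    0.6052    0.4362     1.289
  solve Keq expr → x = -0.01239; check Q = 1.744

Q₀ = 0.01769; Q < K (proceeds forward)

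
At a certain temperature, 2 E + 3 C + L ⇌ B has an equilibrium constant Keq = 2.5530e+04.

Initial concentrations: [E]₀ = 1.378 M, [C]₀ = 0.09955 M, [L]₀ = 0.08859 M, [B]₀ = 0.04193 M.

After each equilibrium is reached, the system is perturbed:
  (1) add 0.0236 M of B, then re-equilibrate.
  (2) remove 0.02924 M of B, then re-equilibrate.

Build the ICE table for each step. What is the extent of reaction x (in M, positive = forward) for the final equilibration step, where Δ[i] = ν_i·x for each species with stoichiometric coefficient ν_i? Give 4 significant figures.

Q₀ = 252.6 vs Keq = 2.5530e+04 ⇒ Q<K, forward
Step 1:
                   E          C          L          B
  init         1.378    0.09955    0.08859    0.04193
  Δ         -0.04756   -0.07135   -0.02378    0.02378
  eq            1.33     0.0282    0.06481    0.06571
  solve Keq expr → x = 0.02378; check Q = 2.5530e+04
Then add 0.0236 M of B.
Step 2:
                   E          C          L          B
  init          1.33     0.0282    0.06481    0.08931
  Δ         0.001837   0.002756 9.1864e-04 -9.1864e-04
  eq           1.332    0.03096    0.06573    0.08839
  solve Keq expr → x = -9.1864e-04; check Q = 2.5530e+04
Then remove 0.02924 M of B.
Step 3:
                   E          C          L          B
  init         1.332    0.03096    0.06573    0.05915
  Δ        -0.002338  -0.003507  -0.001169   0.001169
  eq            1.33    0.02745    0.06456    0.06032
  solve Keq expr → x = 0.001169; check Q = 2.5530e+04

x = 0.001169 M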